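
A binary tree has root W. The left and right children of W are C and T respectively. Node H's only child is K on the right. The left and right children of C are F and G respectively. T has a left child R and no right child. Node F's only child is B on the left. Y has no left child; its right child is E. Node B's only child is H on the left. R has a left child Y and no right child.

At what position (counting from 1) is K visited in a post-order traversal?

Post-order visits the left subtree, then the right subtree, then the node.
At W: go left to C.
  At C: go left to F.
    At F: go left to B.
      At B: go left to H.
        At H: no left child.
        At H: go right to K.
          K is a leaf — visit K.
        Visit H.
      At B: no right child.
      Visit B.
    At F: no right child.
    Visit F.
  At C: go right to G.
    G is a leaf — visit G.
  Visit C.
At W: go right to T.
  At T: go left to R.
    At R: go left to Y.
      At Y: no left child.
      At Y: go right to E.
        E is a leaf — visit E.
      Visit Y.
    At R: no right child.
    Visit R.
  At T: no right child.
  Visit T.
Visit W.
Full post-order sequence: K, H, B, F, G, C, E, Y, R, T, W.

1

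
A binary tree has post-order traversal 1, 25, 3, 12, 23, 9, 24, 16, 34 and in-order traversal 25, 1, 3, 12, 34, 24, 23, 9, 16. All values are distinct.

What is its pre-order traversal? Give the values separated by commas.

34, 12, 3, 25, 1, 16, 24, 9, 23

The last element of post-order is the root; it splits in-order into left and right subtrees.
Root 34: left subtree has 4 nodes {25, 1, 3, 12}, right has 4 {24, 23, 9, 16}.
  Root 12: left subtree has 3 nodes {25, 1, 3}, right has 0 { }.
    Root 3: left subtree has 2 nodes {25, 1}, right has 0 { }.
      Root 25: left subtree has 0 nodes { }, right has 1 {1}.
  Root 16: left subtree has 3 nodes {24, 23, 9}, right has 0 { }.
    Root 24: left subtree has 0 nodes { }, right has 2 {23, 9}.
      Root 9: left subtree has 1 node {23}, right has 0 { }.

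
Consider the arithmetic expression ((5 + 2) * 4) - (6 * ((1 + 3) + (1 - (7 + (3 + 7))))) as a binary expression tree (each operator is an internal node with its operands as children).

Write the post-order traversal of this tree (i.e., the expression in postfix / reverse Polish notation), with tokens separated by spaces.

Post-order on an expression tree gives postfix notation: for each operator, emit left operand, right operand, then the operator.

5 2 + 4 * 6 1 3 + 1 7 3 7 + + - + * -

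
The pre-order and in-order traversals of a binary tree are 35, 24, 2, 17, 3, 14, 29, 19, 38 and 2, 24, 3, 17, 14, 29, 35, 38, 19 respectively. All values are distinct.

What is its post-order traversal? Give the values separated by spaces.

The first element of pre-order is the root; it splits in-order into left and right subtrees.
Root 35: left subtree has 6 nodes {2, 24, 3, 17, 14, 29}, right has 2 {38, 19}.
  Root 24: left subtree has 1 node {2}, right has 4 {3, 17, 14, 29}.
    Root 17: left subtree has 1 node {3}, right has 2 {14, 29}.
      Root 14: left subtree has 0 nodes { }, right has 1 {29}.
  Root 19: left subtree has 1 node {38}, right has 0 { }.

2 3 29 14 17 24 38 19 35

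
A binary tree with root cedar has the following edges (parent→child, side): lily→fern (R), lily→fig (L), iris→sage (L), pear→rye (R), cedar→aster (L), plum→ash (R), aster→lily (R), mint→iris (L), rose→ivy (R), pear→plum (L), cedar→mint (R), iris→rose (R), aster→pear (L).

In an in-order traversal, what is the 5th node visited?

aster

In-order visits the left subtree, then the node, then the right subtree.
At cedar: go left to aster.
  At aster: go left to pear.
    At pear: go left to plum.
      At plum: no left child.
      Visit plum.
      At plum: go right to ash.
        ash is a leaf — visit ash.
    Visit pear.
    At pear: go right to rye.
      rye is a leaf — visit rye.
  Visit aster.
  At aster: go right to lily.
    At lily: go left to fig.
      fig is a leaf — visit fig.
    Visit lily.
    At lily: go right to fern.
      fern is a leaf — visit fern.
Visit cedar.
At cedar: go right to mint.
  At mint: go left to iris.
    At iris: go left to sage.
      sage is a leaf — visit sage.
    Visit iris.
    At iris: go right to rose.
      At rose: no left child.
      Visit rose.
      At rose: go right to ivy.
        ivy is a leaf — visit ivy.
  Visit mint.
  At mint: no right child.
Full in-order sequence: plum, ash, pear, rye, aster, fig, lily, fern, cedar, sage, iris, rose, ivy, mint.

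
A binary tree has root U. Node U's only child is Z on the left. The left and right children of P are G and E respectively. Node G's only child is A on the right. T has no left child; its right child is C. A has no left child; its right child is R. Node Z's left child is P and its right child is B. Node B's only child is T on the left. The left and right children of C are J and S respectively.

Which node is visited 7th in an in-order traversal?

T

In-order visits the left subtree, then the node, then the right subtree.
At U: go left to Z.
  At Z: go left to P.
    At P: go left to G.
      At G: no left child.
      Visit G.
      At G: go right to A.
        At A: no left child.
        Visit A.
        At A: go right to R.
          R is a leaf — visit R.
    Visit P.
    At P: go right to E.
      E is a leaf — visit E.
  Visit Z.
  At Z: go right to B.
    At B: go left to T.
      At T: no left child.
      Visit T.
      At T: go right to C.
        At C: go left to J.
          J is a leaf — visit J.
        Visit C.
        At C: go right to S.
          S is a leaf — visit S.
    Visit B.
    At B: no right child.
Visit U.
At U: no right child.
Full in-order sequence: G, A, R, P, E, Z, T, J, C, S, B, U.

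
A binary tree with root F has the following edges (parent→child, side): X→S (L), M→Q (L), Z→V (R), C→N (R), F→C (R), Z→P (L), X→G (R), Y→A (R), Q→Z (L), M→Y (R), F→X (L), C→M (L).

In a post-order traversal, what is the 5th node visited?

Post-order visits the left subtree, then the right subtree, then the node.
At F: go left to X.
  At X: go left to S.
    S is a leaf — visit S.
  At X: go right to G.
    G is a leaf — visit G.
  Visit X.
At F: go right to C.
  At C: go left to M.
    At M: go left to Q.
      At Q: go left to Z.
        At Z: go left to P.
          P is a leaf — visit P.
        At Z: go right to V.
          V is a leaf — visit V.
        Visit Z.
      At Q: no right child.
      Visit Q.
    At M: go right to Y.
      At Y: no left child.
      At Y: go right to A.
        A is a leaf — visit A.
      Visit Y.
    Visit M.
  At C: go right to N.
    N is a leaf — visit N.
  Visit C.
Visit F.
Full post-order sequence: S, G, X, P, V, Z, Q, A, Y, M, N, C, F.

V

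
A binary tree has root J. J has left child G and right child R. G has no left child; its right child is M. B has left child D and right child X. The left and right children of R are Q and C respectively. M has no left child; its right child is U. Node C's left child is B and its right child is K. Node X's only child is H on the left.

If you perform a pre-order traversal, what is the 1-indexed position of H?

Pre-order visits the node, then its left subtree, then its right subtree.
Visit J.
At J: go left to G.
  Visit G.
  At G: no left child.
  At G: go right to M.
    Visit M.
    At M: no left child.
    At M: go right to U.
      U is a leaf — visit U.
At J: go right to R.
  Visit R.
  At R: go left to Q.
    Q is a leaf — visit Q.
  At R: go right to C.
    Visit C.
    At C: go left to B.
      Visit B.
      At B: go left to D.
        D is a leaf — visit D.
      At B: go right to X.
        Visit X.
        At X: go left to H.
          H is a leaf — visit H.
        At X: no right child.
    At C: go right to K.
      K is a leaf — visit K.
Full pre-order sequence: J, G, M, U, R, Q, C, B, D, X, H, K.

11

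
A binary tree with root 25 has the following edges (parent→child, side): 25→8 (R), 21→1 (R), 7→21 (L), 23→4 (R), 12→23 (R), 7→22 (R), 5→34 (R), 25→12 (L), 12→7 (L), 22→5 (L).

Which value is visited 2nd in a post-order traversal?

21

Post-order visits the left subtree, then the right subtree, then the node.
At 25: go left to 12.
  At 12: go left to 7.
    At 7: go left to 21.
      At 21: no left child.
      At 21: go right to 1.
        1 is a leaf — visit 1.
      Visit 21.
    At 7: go right to 22.
      At 22: go left to 5.
        At 5: no left child.
        At 5: go right to 34.
          34 is a leaf — visit 34.
        Visit 5.
      At 22: no right child.
      Visit 22.
    Visit 7.
  At 12: go right to 23.
    At 23: no left child.
    At 23: go right to 4.
      4 is a leaf — visit 4.
    Visit 23.
  Visit 12.
At 25: go right to 8.
  8 is a leaf — visit 8.
Visit 25.
Full post-order sequence: 1, 21, 34, 5, 22, 7, 4, 23, 12, 8, 25.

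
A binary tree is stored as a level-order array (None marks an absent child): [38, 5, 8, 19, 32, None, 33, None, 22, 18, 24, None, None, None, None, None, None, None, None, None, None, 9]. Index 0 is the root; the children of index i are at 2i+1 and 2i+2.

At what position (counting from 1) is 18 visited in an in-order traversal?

4

In-order visits the left subtree, then the node, then the right subtree.
At 38: go left to 5.
  At 5: go left to 19.
    At 19: no left child.
    Visit 19.
    At 19: go right to 22.
      22 is a leaf — visit 22.
  Visit 5.
  At 5: go right to 32.
    At 32: go left to 18.
      18 is a leaf — visit 18.
    Visit 32.
    At 32: go right to 24.
      At 24: go left to 9.
        9 is a leaf — visit 9.
      Visit 24.
      At 24: no right child.
Visit 38.
At 38: go right to 8.
  At 8: no left child.
  Visit 8.
  At 8: go right to 33.
    33 is a leaf — visit 33.
Full in-order sequence: 19, 22, 5, 18, 32, 9, 24, 38, 8, 33.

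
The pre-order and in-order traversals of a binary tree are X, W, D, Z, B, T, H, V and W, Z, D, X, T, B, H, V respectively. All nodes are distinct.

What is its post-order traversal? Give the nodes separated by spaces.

The first element of pre-order is the root; it splits in-order into left and right subtrees.
Root X: left subtree has 3 nodes {W, Z, D}, right has 4 {T, B, H, V}.
  Root W: left subtree has 0 nodes { }, right has 2 {Z, D}.
    Root D: left subtree has 1 node {Z}, right has 0 { }.
  Root B: left subtree has 1 node {T}, right has 2 {H, V}.
    Root H: left subtree has 0 nodes { }, right has 1 {V}.

Z D W T V H B X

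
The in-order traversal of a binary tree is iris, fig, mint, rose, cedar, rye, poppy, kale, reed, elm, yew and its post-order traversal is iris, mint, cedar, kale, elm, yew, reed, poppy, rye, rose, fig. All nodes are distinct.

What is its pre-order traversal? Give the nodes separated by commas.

The last element of post-order is the root; it splits in-order into left and right subtrees.
Root fig: left subtree has 1 node {iris}, right has 9 {mint, rose, cedar, rye, poppy, kale, reed, elm, yew}.
  Root rose: left subtree has 1 node {mint}, right has 7 {cedar, rye, poppy, kale, reed, elm, yew}.
    Root rye: left subtree has 1 node {cedar}, right has 5 {poppy, kale, reed, elm, yew}.
      Root poppy: left subtree has 0 nodes { }, right has 4 {kale, reed, elm, yew}.
        Root reed: left subtree has 1 node {kale}, right has 2 {elm, yew}.
          Root yew: left subtree has 1 node {elm}, right has 0 { }.

fig, iris, rose, mint, rye, cedar, poppy, reed, kale, yew, elm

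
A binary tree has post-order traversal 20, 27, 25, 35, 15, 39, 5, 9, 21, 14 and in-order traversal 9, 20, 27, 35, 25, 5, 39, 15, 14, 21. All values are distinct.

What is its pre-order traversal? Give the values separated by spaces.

14 9 5 35 27 20 25 39 15 21

The last element of post-order is the root; it splits in-order into left and right subtrees.
Root 14: left subtree has 8 nodes {9, 20, 27, 35, 25, 5, 39, 15}, right has 1 {21}.
  Root 9: left subtree has 0 nodes { }, right has 7 {20, 27, 35, 25, 5, 39, 15}.
    Root 5: left subtree has 4 nodes {20, 27, 35, 25}, right has 2 {39, 15}.
      Root 35: left subtree has 2 nodes {20, 27}, right has 1 {25}.
        Root 27: left subtree has 1 node {20}, right has 0 { }.
      Root 39: left subtree has 0 nodes { }, right has 1 {15}.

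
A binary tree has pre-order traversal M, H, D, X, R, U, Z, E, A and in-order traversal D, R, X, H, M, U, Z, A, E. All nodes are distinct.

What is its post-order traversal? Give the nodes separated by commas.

The first element of pre-order is the root; it splits in-order into left and right subtrees.
Root M: left subtree has 4 nodes {D, R, X, H}, right has 4 {U, Z, A, E}.
  Root H: left subtree has 3 nodes {D, R, X}, right has 0 { }.
    Root D: left subtree has 0 nodes { }, right has 2 {R, X}.
      Root X: left subtree has 1 node {R}, right has 0 { }.
  Root U: left subtree has 0 nodes { }, right has 3 {Z, A, E}.
    Root Z: left subtree has 0 nodes { }, right has 2 {A, E}.
      Root E: left subtree has 1 node {A}, right has 0 { }.

R, X, D, H, A, E, Z, U, M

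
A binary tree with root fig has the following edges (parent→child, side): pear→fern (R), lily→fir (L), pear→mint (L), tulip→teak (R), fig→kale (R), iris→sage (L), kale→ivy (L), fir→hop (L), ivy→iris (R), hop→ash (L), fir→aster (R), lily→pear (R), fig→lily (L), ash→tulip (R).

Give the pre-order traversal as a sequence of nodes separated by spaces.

Pre-order visits the node, then its left subtree, then its right subtree.
Visit fig.
At fig: go left to lily.
  Visit lily.
  At lily: go left to fir.
    Visit fir.
    At fir: go left to hop.
      Visit hop.
      At hop: go left to ash.
        Visit ash.
        At ash: no left child.
        At ash: go right to tulip.
          Visit tulip.
          At tulip: no left child.
          At tulip: go right to teak.
            teak is a leaf — visit teak.
      At hop: no right child.
    At fir: go right to aster.
      aster is a leaf — visit aster.
  At lily: go right to pear.
    Visit pear.
    At pear: go left to mint.
      mint is a leaf — visit mint.
    At pear: go right to fern.
      fern is a leaf — visit fern.
At fig: go right to kale.
  Visit kale.
  At kale: go left to ivy.
    Visit ivy.
    At ivy: no left child.
    At ivy: go right to iris.
      Visit iris.
      At iris: go left to sage.
        sage is a leaf — visit sage.
      At iris: no right child.
  At kale: no right child.

fig lily fir hop ash tulip teak aster pear mint fern kale ivy iris sage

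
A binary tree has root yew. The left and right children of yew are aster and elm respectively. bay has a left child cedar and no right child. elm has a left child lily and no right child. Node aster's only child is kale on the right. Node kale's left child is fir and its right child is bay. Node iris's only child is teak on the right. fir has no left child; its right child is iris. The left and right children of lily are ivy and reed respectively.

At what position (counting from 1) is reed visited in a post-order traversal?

9

Post-order visits the left subtree, then the right subtree, then the node.
At yew: go left to aster.
  At aster: no left child.
  At aster: go right to kale.
    At kale: go left to fir.
      At fir: no left child.
      At fir: go right to iris.
        At iris: no left child.
        At iris: go right to teak.
          teak is a leaf — visit teak.
        Visit iris.
      Visit fir.
    At kale: go right to bay.
      At bay: go left to cedar.
        cedar is a leaf — visit cedar.
      At bay: no right child.
      Visit bay.
    Visit kale.
  Visit aster.
At yew: go right to elm.
  At elm: go left to lily.
    At lily: go left to ivy.
      ivy is a leaf — visit ivy.
    At lily: go right to reed.
      reed is a leaf — visit reed.
    Visit lily.
  At elm: no right child.
  Visit elm.
Visit yew.
Full post-order sequence: teak, iris, fir, cedar, bay, kale, aster, ivy, reed, lily, elm, yew.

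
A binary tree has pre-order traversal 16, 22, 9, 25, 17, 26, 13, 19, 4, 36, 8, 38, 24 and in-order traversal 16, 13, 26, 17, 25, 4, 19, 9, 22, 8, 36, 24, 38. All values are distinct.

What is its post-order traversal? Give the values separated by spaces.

The first element of pre-order is the root; it splits in-order into left and right subtrees.
Root 16: left subtree has 0 nodes { }, right has 12 {13, 26, 17, 25, 4, 19, 9, 22, 8, 36, 24, 38}.
  Root 22: left subtree has 7 nodes {13, 26, 17, 25, 4, 19, 9}, right has 4 {8, 36, 24, 38}.
    Root 9: left subtree has 6 nodes {13, 26, 17, 25, 4, 19}, right has 0 { }.
      Root 25: left subtree has 3 nodes {13, 26, 17}, right has 2 {4, 19}.
        Root 17: left subtree has 2 nodes {13, 26}, right has 0 { }.
          Root 26: left subtree has 1 node {13}, right has 0 { }.
        Root 19: left subtree has 1 node {4}, right has 0 { }.
    Root 36: left subtree has 1 node {8}, right has 2 {24, 38}.
      Root 38: left subtree has 1 node {24}, right has 0 { }.

13 26 17 4 19 25 9 8 24 38 36 22 16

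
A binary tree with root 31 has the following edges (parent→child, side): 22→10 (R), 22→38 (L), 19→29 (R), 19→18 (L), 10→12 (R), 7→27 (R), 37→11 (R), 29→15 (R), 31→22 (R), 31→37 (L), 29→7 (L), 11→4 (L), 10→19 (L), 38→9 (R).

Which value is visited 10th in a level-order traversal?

12

Level-order visits nodes level by level from the root, left to right within each level.
Level 0: 31
Level 1: 37, 22
Level 2: 11, 38, 10
Level 3: 4, 9, 19, 12
Level 4: 18, 29
Level 5: 7, 15
Level 6: 27
Full level-order sequence: 31, 37, 22, 11, 38, 10, 4, 9, 19, 12, 18, 29, 7, 15, 27.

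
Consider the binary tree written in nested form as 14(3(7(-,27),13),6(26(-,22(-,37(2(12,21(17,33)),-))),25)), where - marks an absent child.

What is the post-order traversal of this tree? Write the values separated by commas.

Post-order visits the left subtree, then the right subtree, then the node.
At 14: go left to 3.
  At 3: go left to 7.
    At 7: no left child.
    At 7: go right to 27.
      27 is a leaf — visit 27.
    Visit 7.
  At 3: go right to 13.
    13 is a leaf — visit 13.
  Visit 3.
At 14: go right to 6.
  At 6: go left to 26.
    At 26: no left child.
    At 26: go right to 22.
      At 22: no left child.
      At 22: go right to 37.
        At 37: go left to 2.
          At 2: go left to 12.
            12 is a leaf — visit 12.
          At 2: go right to 21.
            At 21: go left to 17.
              17 is a leaf — visit 17.
            At 21: go right to 33.
              33 is a leaf — visit 33.
            Visit 21.
          Visit 2.
        At 37: no right child.
        Visit 37.
      Visit 22.
    Visit 26.
  At 6: go right to 25.
    25 is a leaf — visit 25.
  Visit 6.
Visit 14.

27, 7, 13, 3, 12, 17, 33, 21, 2, 37, 22, 26, 25, 6, 14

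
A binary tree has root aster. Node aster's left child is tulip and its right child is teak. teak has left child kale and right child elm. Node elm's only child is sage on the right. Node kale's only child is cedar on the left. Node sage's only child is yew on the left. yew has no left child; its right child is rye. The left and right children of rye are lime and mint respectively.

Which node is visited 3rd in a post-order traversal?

Post-order visits the left subtree, then the right subtree, then the node.
At aster: go left to tulip.
  tulip is a leaf — visit tulip.
At aster: go right to teak.
  At teak: go left to kale.
    At kale: go left to cedar.
      cedar is a leaf — visit cedar.
    At kale: no right child.
    Visit kale.
  At teak: go right to elm.
    At elm: no left child.
    At elm: go right to sage.
      At sage: go left to yew.
        At yew: no left child.
        At yew: go right to rye.
          At rye: go left to lime.
            lime is a leaf — visit lime.
          At rye: go right to mint.
            mint is a leaf — visit mint.
          Visit rye.
        Visit yew.
      At sage: no right child.
      Visit sage.
    Visit elm.
  Visit teak.
Visit aster.
Full post-order sequence: tulip, cedar, kale, lime, mint, rye, yew, sage, elm, teak, aster.

kale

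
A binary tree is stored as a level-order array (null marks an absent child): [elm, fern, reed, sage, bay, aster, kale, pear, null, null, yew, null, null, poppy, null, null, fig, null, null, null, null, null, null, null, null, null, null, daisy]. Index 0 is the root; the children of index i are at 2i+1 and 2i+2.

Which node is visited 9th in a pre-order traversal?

aster

Pre-order visits the node, then its left subtree, then its right subtree.
Visit elm.
At elm: go left to fern.
  Visit fern.
  At fern: go left to sage.
    Visit sage.
    At sage: go left to pear.
      Visit pear.
      At pear: no left child.
      At pear: go right to fig.
        fig is a leaf — visit fig.
    At sage: no right child.
  At fern: go right to bay.
    Visit bay.
    At bay: no left child.
    At bay: go right to yew.
      yew is a leaf — visit yew.
At elm: go right to reed.
  Visit reed.
  At reed: go left to aster.
    aster is a leaf — visit aster.
  At reed: go right to kale.
    Visit kale.
    At kale: go left to poppy.
      Visit poppy.
      At poppy: go left to daisy.
        daisy is a leaf — visit daisy.
      At poppy: no right child.
    At kale: no right child.
Full pre-order sequence: elm, fern, sage, pear, fig, bay, yew, reed, aster, kale, poppy, daisy.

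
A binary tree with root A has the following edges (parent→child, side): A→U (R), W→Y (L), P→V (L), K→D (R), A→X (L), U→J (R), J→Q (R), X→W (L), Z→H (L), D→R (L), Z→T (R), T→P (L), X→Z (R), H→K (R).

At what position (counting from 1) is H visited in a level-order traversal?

Level-order visits nodes level by level from the root, left to right within each level.
Level 0: A
Level 1: X, U
Level 2: W, Z, J
Level 3: Y, H, T, Q
Level 4: K, P
Level 5: D, V
Level 6: R
Full level-order sequence: A, X, U, W, Z, J, Y, H, T, Q, K, P, D, V, R.

8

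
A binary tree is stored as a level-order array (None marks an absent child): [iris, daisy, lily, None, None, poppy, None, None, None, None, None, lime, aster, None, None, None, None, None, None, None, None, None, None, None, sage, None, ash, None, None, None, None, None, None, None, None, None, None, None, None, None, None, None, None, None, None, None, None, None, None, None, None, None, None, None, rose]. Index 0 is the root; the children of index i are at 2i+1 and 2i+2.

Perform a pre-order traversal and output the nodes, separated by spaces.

Pre-order visits the node, then its left subtree, then its right subtree.
Visit iris.
At iris: go left to daisy.
  daisy is a leaf — visit daisy.
At iris: go right to lily.
  Visit lily.
  At lily: go left to poppy.
    Visit poppy.
    At poppy: go left to lime.
      Visit lime.
      At lime: no left child.
      At lime: go right to sage.
        sage is a leaf — visit sage.
    At poppy: go right to aster.
      Visit aster.
      At aster: no left child.
      At aster: go right to ash.
        Visit ash.
        At ash: no left child.
        At ash: go right to rose.
          rose is a leaf — visit rose.
  At lily: no right child.

iris daisy lily poppy lime sage aster ash rose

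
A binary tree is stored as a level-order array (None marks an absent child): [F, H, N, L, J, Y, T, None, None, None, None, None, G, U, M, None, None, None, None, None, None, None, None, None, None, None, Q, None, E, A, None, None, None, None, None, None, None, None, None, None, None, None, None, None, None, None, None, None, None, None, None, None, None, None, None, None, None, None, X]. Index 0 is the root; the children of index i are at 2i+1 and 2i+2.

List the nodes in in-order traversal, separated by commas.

L, H, J, F, Y, G, Q, N, U, E, X, T, A, M

In-order visits the left subtree, then the node, then the right subtree.
At F: go left to H.
  At H: go left to L.
    L is a leaf — visit L.
  Visit H.
  At H: go right to J.
    J is a leaf — visit J.
Visit F.
At F: go right to N.
  At N: go left to Y.
    At Y: no left child.
    Visit Y.
    At Y: go right to G.
      At G: no left child.
      Visit G.
      At G: go right to Q.
        Q is a leaf — visit Q.
  Visit N.
  At N: go right to T.
    At T: go left to U.
      At U: no left child.
      Visit U.
      At U: go right to E.
        At E: no left child.
        Visit E.
        At E: go right to X.
          X is a leaf — visit X.
    Visit T.
    At T: go right to M.
      At M: go left to A.
        A is a leaf — visit A.
      Visit M.
      At M: no right child.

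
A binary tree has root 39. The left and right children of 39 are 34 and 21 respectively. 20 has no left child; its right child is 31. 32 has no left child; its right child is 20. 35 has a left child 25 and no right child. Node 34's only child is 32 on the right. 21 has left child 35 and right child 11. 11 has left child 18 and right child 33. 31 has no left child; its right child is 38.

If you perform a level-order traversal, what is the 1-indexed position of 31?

11

Level-order visits nodes level by level from the root, left to right within each level.
Level 0: 39
Level 1: 34, 21
Level 2: 32, 35, 11
Level 3: 20, 25, 18, 33
Level 4: 31
Level 5: 38
Full level-order sequence: 39, 34, 21, 32, 35, 11, 20, 25, 18, 33, 31, 38.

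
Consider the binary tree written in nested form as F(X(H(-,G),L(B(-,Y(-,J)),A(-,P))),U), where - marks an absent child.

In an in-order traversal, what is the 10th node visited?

F

In-order visits the left subtree, then the node, then the right subtree.
At F: go left to X.
  At X: go left to H.
    At H: no left child.
    Visit H.
    At H: go right to G.
      G is a leaf — visit G.
  Visit X.
  At X: go right to L.
    At L: go left to B.
      At B: no left child.
      Visit B.
      At B: go right to Y.
        At Y: no left child.
        Visit Y.
        At Y: go right to J.
          J is a leaf — visit J.
    Visit L.
    At L: go right to A.
      At A: no left child.
      Visit A.
      At A: go right to P.
        P is a leaf — visit P.
Visit F.
At F: go right to U.
  U is a leaf — visit U.
Full in-order sequence: H, G, X, B, Y, J, L, A, P, F, U.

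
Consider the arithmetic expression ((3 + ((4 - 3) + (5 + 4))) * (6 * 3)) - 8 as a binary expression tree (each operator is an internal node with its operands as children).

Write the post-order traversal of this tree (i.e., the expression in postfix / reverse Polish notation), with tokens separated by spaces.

3 4 3 - 5 4 + + + 6 3 * * 8 -

Post-order on an expression tree gives postfix notation: for each operator, emit left operand, right operand, then the operator.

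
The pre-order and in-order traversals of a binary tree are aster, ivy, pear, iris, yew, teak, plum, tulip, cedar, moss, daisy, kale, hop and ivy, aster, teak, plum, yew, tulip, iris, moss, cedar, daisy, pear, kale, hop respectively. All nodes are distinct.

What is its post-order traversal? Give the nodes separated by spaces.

ivy plum teak tulip yew moss daisy cedar iris hop kale pear aster

The first element of pre-order is the root; it splits in-order into left and right subtrees.
Root aster: left subtree has 1 node {ivy}, right has 11 {teak, plum, yew, tulip, iris, moss, cedar, daisy, pear, kale, hop}.
  Root pear: left subtree has 8 nodes {teak, plum, yew, tulip, iris, moss, cedar, daisy}, right has 2 {kale, hop}.
    Root iris: left subtree has 4 nodes {teak, plum, yew, tulip}, right has 3 {moss, cedar, daisy}.
      Root yew: left subtree has 2 nodes {teak, plum}, right has 1 {tulip}.
        Root teak: left subtree has 0 nodes { }, right has 1 {plum}.
      Root cedar: left subtree has 1 node {moss}, right has 1 {daisy}.
    Root kale: left subtree has 0 nodes { }, right has 1 {hop}.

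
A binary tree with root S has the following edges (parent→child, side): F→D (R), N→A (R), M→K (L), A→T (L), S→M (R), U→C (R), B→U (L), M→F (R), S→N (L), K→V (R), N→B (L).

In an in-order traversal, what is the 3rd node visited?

In-order visits the left subtree, then the node, then the right subtree.
At S: go left to N.
  At N: go left to B.
    At B: go left to U.
      At U: no left child.
      Visit U.
      At U: go right to C.
        C is a leaf — visit C.
    Visit B.
    At B: no right child.
  Visit N.
  At N: go right to A.
    At A: go left to T.
      T is a leaf — visit T.
    Visit A.
    At A: no right child.
Visit S.
At S: go right to M.
  At M: go left to K.
    At K: no left child.
    Visit K.
    At K: go right to V.
      V is a leaf — visit V.
  Visit M.
  At M: go right to F.
    At F: no left child.
    Visit F.
    At F: go right to D.
      D is a leaf — visit D.
Full in-order sequence: U, C, B, N, T, A, S, K, V, M, F, D.

B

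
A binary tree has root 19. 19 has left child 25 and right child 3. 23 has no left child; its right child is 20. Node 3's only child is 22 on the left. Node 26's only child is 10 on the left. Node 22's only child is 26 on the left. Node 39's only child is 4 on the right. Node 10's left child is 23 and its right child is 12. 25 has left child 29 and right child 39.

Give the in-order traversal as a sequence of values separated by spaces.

In-order visits the left subtree, then the node, then the right subtree.
At 19: go left to 25.
  At 25: go left to 29.
    29 is a leaf — visit 29.
  Visit 25.
  At 25: go right to 39.
    At 39: no left child.
    Visit 39.
    At 39: go right to 4.
      4 is a leaf — visit 4.
Visit 19.
At 19: go right to 3.
  At 3: go left to 22.
    At 22: go left to 26.
      At 26: go left to 10.
        At 10: go left to 23.
          At 23: no left child.
          Visit 23.
          At 23: go right to 20.
            20 is a leaf — visit 20.
        Visit 10.
        At 10: go right to 12.
          12 is a leaf — visit 12.
      Visit 26.
      At 26: no right child.
    Visit 22.
    At 22: no right child.
  Visit 3.
  At 3: no right child.

29 25 39 4 19 23 20 10 12 26 22 3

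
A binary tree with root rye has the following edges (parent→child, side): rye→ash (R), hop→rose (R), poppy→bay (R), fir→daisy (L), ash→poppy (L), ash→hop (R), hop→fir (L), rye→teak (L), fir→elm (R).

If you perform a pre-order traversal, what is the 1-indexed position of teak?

2

Pre-order visits the node, then its left subtree, then its right subtree.
Visit rye.
At rye: go left to teak.
  teak is a leaf — visit teak.
At rye: go right to ash.
  Visit ash.
  At ash: go left to poppy.
    Visit poppy.
    At poppy: no left child.
    At poppy: go right to bay.
      bay is a leaf — visit bay.
  At ash: go right to hop.
    Visit hop.
    At hop: go left to fir.
      Visit fir.
      At fir: go left to daisy.
        daisy is a leaf — visit daisy.
      At fir: go right to elm.
        elm is a leaf — visit elm.
    At hop: go right to rose.
      rose is a leaf — visit rose.
Full pre-order sequence: rye, teak, ash, poppy, bay, hop, fir, daisy, elm, rose.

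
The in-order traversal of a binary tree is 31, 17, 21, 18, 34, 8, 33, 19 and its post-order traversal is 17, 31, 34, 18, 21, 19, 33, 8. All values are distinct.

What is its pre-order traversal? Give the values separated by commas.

8, 21, 31, 17, 18, 34, 33, 19

The last element of post-order is the root; it splits in-order into left and right subtrees.
Root 8: left subtree has 5 nodes {31, 17, 21, 18, 34}, right has 2 {33, 19}.
  Root 21: left subtree has 2 nodes {31, 17}, right has 2 {18, 34}.
    Root 31: left subtree has 0 nodes { }, right has 1 {17}.
    Root 18: left subtree has 0 nodes { }, right has 1 {34}.
  Root 33: left subtree has 0 nodes { }, right has 1 {19}.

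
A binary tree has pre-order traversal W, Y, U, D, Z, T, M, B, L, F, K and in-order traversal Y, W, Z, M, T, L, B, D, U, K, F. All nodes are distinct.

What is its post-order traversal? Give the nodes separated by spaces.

Y M L B T Z D K F U W

The first element of pre-order is the root; it splits in-order into left and right subtrees.
Root W: left subtree has 1 node {Y}, right has 9 {Z, M, T, L, B, D, U, K, F}.
  Root U: left subtree has 6 nodes {Z, M, T, L, B, D}, right has 2 {K, F}.
    Root D: left subtree has 5 nodes {Z, M, T, L, B}, right has 0 { }.
      Root Z: left subtree has 0 nodes { }, right has 4 {M, T, L, B}.
        Root T: left subtree has 1 node {M}, right has 2 {L, B}.
          Root B: left subtree has 1 node {L}, right has 0 { }.
    Root F: left subtree has 1 node {K}, right has 0 { }.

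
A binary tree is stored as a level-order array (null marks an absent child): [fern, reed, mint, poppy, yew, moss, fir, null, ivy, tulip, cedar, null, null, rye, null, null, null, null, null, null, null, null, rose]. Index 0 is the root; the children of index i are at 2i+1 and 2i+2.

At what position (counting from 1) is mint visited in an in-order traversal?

10

In-order visits the left subtree, then the node, then the right subtree.
At fern: go left to reed.
  At reed: go left to poppy.
    At poppy: no left child.
    Visit poppy.
    At poppy: go right to ivy.
      ivy is a leaf — visit ivy.
  Visit reed.
  At reed: go right to yew.
    At yew: go left to tulip.
      tulip is a leaf — visit tulip.
    Visit yew.
    At yew: go right to cedar.
      At cedar: no left child.
      Visit cedar.
      At cedar: go right to rose.
        rose is a leaf — visit rose.
Visit fern.
At fern: go right to mint.
  At mint: go left to moss.
    moss is a leaf — visit moss.
  Visit mint.
  At mint: go right to fir.
    At fir: go left to rye.
      rye is a leaf — visit rye.
    Visit fir.
    At fir: no right child.
Full in-order sequence: poppy, ivy, reed, tulip, yew, cedar, rose, fern, moss, mint, rye, fir.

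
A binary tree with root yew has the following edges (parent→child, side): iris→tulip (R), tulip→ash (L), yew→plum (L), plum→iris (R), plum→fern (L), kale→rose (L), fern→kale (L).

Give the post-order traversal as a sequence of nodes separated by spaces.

rose kale fern ash tulip iris plum yew

Post-order visits the left subtree, then the right subtree, then the node.
At yew: go left to plum.
  At plum: go left to fern.
    At fern: go left to kale.
      At kale: go left to rose.
        rose is a leaf — visit rose.
      At kale: no right child.
      Visit kale.
    At fern: no right child.
    Visit fern.
  At plum: go right to iris.
    At iris: no left child.
    At iris: go right to tulip.
      At tulip: go left to ash.
        ash is a leaf — visit ash.
      At tulip: no right child.
      Visit tulip.
    Visit iris.
  Visit plum.
At yew: no right child.
Visit yew.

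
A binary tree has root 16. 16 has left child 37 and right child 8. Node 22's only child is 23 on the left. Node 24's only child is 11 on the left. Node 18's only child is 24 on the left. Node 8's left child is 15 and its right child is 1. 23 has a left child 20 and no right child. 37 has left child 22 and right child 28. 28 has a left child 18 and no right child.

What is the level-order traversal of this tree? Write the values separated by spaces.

16 37 8 22 28 15 1 23 18 20 24 11

Level-order visits nodes level by level from the root, left to right within each level.
Level 0: 16
Level 1: 37, 8
Level 2: 22, 28, 15, 1
Level 3: 23, 18
Level 4: 20, 24
Level 5: 11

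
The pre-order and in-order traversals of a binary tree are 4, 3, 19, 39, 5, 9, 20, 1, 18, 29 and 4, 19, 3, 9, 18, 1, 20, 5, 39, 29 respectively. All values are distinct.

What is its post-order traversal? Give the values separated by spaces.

The first element of pre-order is the root; it splits in-order into left and right subtrees.
Root 4: left subtree has 0 nodes { }, right has 9 {19, 3, 9, 18, 1, 20, 5, 39, 29}.
  Root 3: left subtree has 1 node {19}, right has 7 {9, 18, 1, 20, 5, 39, 29}.
    Root 39: left subtree has 5 nodes {9, 18, 1, 20, 5}, right has 1 {29}.
      Root 5: left subtree has 4 nodes {9, 18, 1, 20}, right has 0 { }.
        Root 9: left subtree has 0 nodes { }, right has 3 {18, 1, 20}.
          Root 20: left subtree has 2 nodes {18, 1}, right has 0 { }.
            Root 1: left subtree has 1 node {18}, right has 0 { }.

19 18 1 20 9 5 29 39 3 4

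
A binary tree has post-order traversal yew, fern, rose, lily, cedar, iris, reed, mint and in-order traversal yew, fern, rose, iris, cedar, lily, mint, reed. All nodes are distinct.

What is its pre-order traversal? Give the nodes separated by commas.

The last element of post-order is the root; it splits in-order into left and right subtrees.
Root mint: left subtree has 6 nodes {yew, fern, rose, iris, cedar, lily}, right has 1 {reed}.
  Root iris: left subtree has 3 nodes {yew, fern, rose}, right has 2 {cedar, lily}.
    Root rose: left subtree has 2 nodes {yew, fern}, right has 0 { }.
      Root fern: left subtree has 1 node {yew}, right has 0 { }.
    Root cedar: left subtree has 0 nodes { }, right has 1 {lily}.

mint, iris, rose, fern, yew, cedar, lily, reed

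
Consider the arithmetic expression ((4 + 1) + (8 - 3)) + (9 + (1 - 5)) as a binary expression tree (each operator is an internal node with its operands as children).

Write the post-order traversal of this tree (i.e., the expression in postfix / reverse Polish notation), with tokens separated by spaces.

4 1 + 8 3 - + 9 1 5 - + +

Post-order on an expression tree gives postfix notation: for each operator, emit left operand, right operand, then the operator.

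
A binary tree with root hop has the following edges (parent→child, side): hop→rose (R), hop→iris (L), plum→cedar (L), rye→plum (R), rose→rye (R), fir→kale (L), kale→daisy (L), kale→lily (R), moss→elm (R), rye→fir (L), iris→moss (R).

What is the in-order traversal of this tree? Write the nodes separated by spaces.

iris moss elm hop rose daisy kale lily fir rye cedar plum

In-order visits the left subtree, then the node, then the right subtree.
At hop: go left to iris.
  At iris: no left child.
  Visit iris.
  At iris: go right to moss.
    At moss: no left child.
    Visit moss.
    At moss: go right to elm.
      elm is a leaf — visit elm.
Visit hop.
At hop: go right to rose.
  At rose: no left child.
  Visit rose.
  At rose: go right to rye.
    At rye: go left to fir.
      At fir: go left to kale.
        At kale: go left to daisy.
          daisy is a leaf — visit daisy.
        Visit kale.
        At kale: go right to lily.
          lily is a leaf — visit lily.
      Visit fir.
      At fir: no right child.
    Visit rye.
    At rye: go right to plum.
      At plum: go left to cedar.
        cedar is a leaf — visit cedar.
      Visit plum.
      At plum: no right child.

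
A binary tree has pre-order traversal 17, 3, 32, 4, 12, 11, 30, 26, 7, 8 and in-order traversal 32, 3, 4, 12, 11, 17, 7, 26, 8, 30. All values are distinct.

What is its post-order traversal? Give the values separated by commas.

The first element of pre-order is the root; it splits in-order into left and right subtrees.
Root 17: left subtree has 5 nodes {32, 3, 4, 12, 11}, right has 4 {7, 26, 8, 30}.
  Root 3: left subtree has 1 node {32}, right has 3 {4, 12, 11}.
    Root 4: left subtree has 0 nodes { }, right has 2 {12, 11}.
      Root 12: left subtree has 0 nodes { }, right has 1 {11}.
  Root 30: left subtree has 3 nodes {7, 26, 8}, right has 0 { }.
    Root 26: left subtree has 1 node {7}, right has 1 {8}.

32, 11, 12, 4, 3, 7, 8, 26, 30, 17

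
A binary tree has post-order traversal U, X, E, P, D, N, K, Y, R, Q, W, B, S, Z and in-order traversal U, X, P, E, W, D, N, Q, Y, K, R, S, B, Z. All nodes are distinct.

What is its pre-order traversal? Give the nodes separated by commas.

Z, S, W, P, X, U, E, Q, N, D, R, Y, K, B

The last element of post-order is the root; it splits in-order into left and right subtrees.
Root Z: left subtree has 13 nodes {U, X, P, E, W, D, N, Q, Y, K, R, S, B}, right has 0 { }.
  Root S: left subtree has 11 nodes {U, X, P, E, W, D, N, Q, Y, K, R}, right has 1 {B}.
    Root W: left subtree has 4 nodes {U, X, P, E}, right has 6 {D, N, Q, Y, K, R}.
      Root P: left subtree has 2 nodes {U, X}, right has 1 {E}.
        Root X: left subtree has 1 node {U}, right has 0 { }.
      Root Q: left subtree has 2 nodes {D, N}, right has 3 {Y, K, R}.
        Root N: left subtree has 1 node {D}, right has 0 { }.
        Root R: left subtree has 2 nodes {Y, K}, right has 0 { }.
          Root Y: left subtree has 0 nodes { }, right has 1 {K}.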